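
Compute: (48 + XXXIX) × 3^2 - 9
Convert XXXIX (Roman numeral) → 10 + 10 + 10 + 9 = 39 (decimal)
Convert 3^2 (power) → 9 (decimal)
Expression in decimal: (48 + 39) × 9 - 9
Parentheses first: 48 + 39 = 87
Multiply: 87 × 9 = 783
Subtract: 783 - 9 = 774
774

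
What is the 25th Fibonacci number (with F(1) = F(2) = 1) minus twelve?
The 25th Fibonacci number (with F(1) = F(2) = 1) = 75025
Convert twelve (English words) → 12 (decimal)
Compute 75025 - 12 = 75013
75013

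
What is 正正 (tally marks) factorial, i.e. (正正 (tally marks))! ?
Convert 正正 (tally marks) → 5 + 5 = 10 (decimal)
Compute 10! = 3628800
3628800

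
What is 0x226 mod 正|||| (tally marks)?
Convert 0x226 (hexadecimal) → 2×256 + 2×16 + 6 = 550 (decimal)
Convert 正|||| (tally marks) → 5 + 4 = 9 (decimal)
Compute 550 mod 9 = 1
1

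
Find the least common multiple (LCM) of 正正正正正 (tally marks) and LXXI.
Convert 正正正正正 (tally marks) → 5 + 5 + 5 + 5 + 5 = 25 (decimal)
Convert LXXI (Roman numeral) → 50 + 10 + 10 + 1 = 71 (decimal)
Compute lcm(25, 71) = 1775
1775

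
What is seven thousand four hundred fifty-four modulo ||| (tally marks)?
Convert seven thousand four hundred fifty-four (English words) → 7×1000 + 4×100 + 54 = 7454 (decimal)
Convert ||| (tally marks) → 3 (decimal)
Compute 7454 mod 3 = 2
2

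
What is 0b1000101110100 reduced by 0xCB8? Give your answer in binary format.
Convert 0b1000101110100 (binary) → 4096 + 256 + 64 + 32 + 16 + 4 = 4468 (decimal)
Convert 0xCB8 (hexadecimal) → 12×256 + 11×16 + 8 = 3256 (decimal)
Compute 4468 - 3256 = 1212
Convert 1212 (decimal) → 1212 = 1024 + 128 + 32 + 16 + 8 + 4 → 0b10010111100 (binary)
0b10010111100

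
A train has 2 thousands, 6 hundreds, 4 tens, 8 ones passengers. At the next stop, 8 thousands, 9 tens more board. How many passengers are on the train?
Convert 2 thousands, 6 hundreds, 4 tens, 8 ones (place-value notation) → 2×1000 + 6×100 + 4×10 + 8 = 2648 (decimal)
Convert 8 thousands, 9 tens (place-value notation) → 8×1000 + 9×10 = 8090 (decimal)
Compute 2648 + 8090 = 10738
10738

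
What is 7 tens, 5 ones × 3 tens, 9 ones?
Convert 7 tens, 5 ones (place-value notation) → 7×10 + 5 = 75 (decimal)
Convert 3 tens, 9 ones (place-value notation) → 3×10 + 9 = 39 (decimal)
Compute 75 × 39 = 2925
2925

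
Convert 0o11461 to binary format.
Convert 0o11461 (octal) → 1×4096 + 1×512 + 4×64 + 6×8 + 1 = 4913 (decimal)
Convert 4913 (decimal) → 4913 = 4096 + 512 + 256 + 32 + 16 + 1 → 0b1001100110001 (binary)
0b1001100110001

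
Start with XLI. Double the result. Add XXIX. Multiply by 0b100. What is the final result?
Convert XLI (Roman numeral) → 40 + 1 = 41 (decimal)
Start: 41
41 × 2 = 82
Convert XXIX (Roman numeral) → 10 + 10 + 9 = 29 (decimal)
82 + 29 = 111
Convert 0b100 (binary) → 4 (decimal)
111 × 4 = 444
444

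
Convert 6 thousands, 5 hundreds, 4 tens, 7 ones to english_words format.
Convert 6 thousands, 5 hundreds, 4 tens, 7 ones (place-value notation) → 6×1000 + 5×100 + 4×10 + 7 = 6547 (decimal)
Convert 6547 (decimal) → 6547 = 6×1000 + 5×100 + 47 → six thousand five hundred forty-seven (English words)
six thousand five hundred forty-seven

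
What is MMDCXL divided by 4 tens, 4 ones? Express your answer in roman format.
Convert MMDCXL (Roman numeral) → 1000 + 1000 + 500 + 100 + 40 = 2640 (decimal)
Convert 4 tens, 4 ones (place-value notation) → 4×10 + 4 = 44 (decimal)
Compute 2640 ÷ 44 = 60
Convert 60 (decimal) → 60 = 50 + 10 → LX (Roman numeral)
LX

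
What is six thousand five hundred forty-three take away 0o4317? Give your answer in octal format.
Convert six thousand five hundred forty-three (English words) → 6×1000 + 5×100 + 43 = 6543 (decimal)
Convert 0o4317 (octal) → 4×512 + 3×64 + 1×8 + 7 = 2255 (decimal)
Compute 6543 - 2255 = 4288
Convert 4288 (decimal) → 4288 = 1×4096 + 3×64 → 0o10300 (octal)
0o10300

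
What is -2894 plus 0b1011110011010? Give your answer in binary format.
Convert 0b1011110011010 (binary) → 4096 + 1024 + 512 + 256 + 128 + 16 + 8 + 2 = 6042 (decimal)
Compute -2894 + 6042 = 3148
Convert 3148 (decimal) → 3148 = 2048 + 1024 + 64 + 8 + 4 → 0b110001001100 (binary)
0b110001001100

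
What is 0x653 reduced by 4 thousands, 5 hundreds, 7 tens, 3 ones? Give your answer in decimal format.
Convert 0x653 (hexadecimal) → 6×256 + 5×16 + 3 = 1619 (decimal)
Convert 4 thousands, 5 hundreds, 7 tens, 3 ones (place-value notation) → 4×1000 + 5×100 + 7×10 + 3 = 4573 (decimal)
Compute 1619 - 4573 = -2954
-2954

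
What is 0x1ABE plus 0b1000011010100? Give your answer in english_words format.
Convert 0x1ABE (hexadecimal) → 1×4096 + 10×256 + 11×16 + 14 = 6846 (decimal)
Convert 0b1000011010100 (binary) → 4096 + 128 + 64 + 16 + 4 = 4308 (decimal)
Compute 6846 + 4308 = 11154
Convert 11154 (decimal) → 11154 = 11×1000 + 1×100 + 54 → eleven thousand one hundred fifty-four (English words)
eleven thousand one hundred fifty-four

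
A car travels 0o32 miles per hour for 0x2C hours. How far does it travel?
Convert 0o32 (octal) → 3×8 + 2 = 26 (decimal)
Convert 0x2C (hexadecimal) → 2×16 + 12 = 44 (decimal)
Compute 26 × 44 = 1144
1144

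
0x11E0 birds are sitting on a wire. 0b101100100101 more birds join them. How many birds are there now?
Convert 0x11E0 (hexadecimal) → 1×4096 + 1×256 + 14×16 = 4576 (decimal)
Convert 0b101100100101 (binary) → 2048 + 512 + 256 + 32 + 4 + 1 = 2853 (decimal)
Compute 4576 + 2853 = 7429
7429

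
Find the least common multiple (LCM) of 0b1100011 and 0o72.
Convert 0b1100011 (binary) → 64 + 32 + 2 + 1 = 99 (decimal)
Convert 0o72 (octal) → 7×8 + 2 = 58 (decimal)
Compute lcm(99, 58) = 5742
5742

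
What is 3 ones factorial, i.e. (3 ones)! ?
Convert 3 ones (place-value notation) → 3 (decimal)
Compute 3! = 6
6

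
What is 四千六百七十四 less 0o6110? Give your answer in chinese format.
Convert 四千六百七十四 (Chinese numeral) → 4×1000 + 6×100 + 7×10 + 4 = 4674 (decimal)
Convert 0o6110 (octal) → 6×512 + 1×64 + 1×8 = 3144 (decimal)
Compute 4674 - 3144 = 1530
Convert 1530 (decimal) → 1530 = 1×1000 + 5×100 + 3×10 → 一千五百三十 (Chinese numeral)
一千五百三十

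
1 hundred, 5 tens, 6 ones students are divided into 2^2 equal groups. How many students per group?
Convert 1 hundred, 5 tens, 6 ones (place-value notation) → 1×100 + 5×10 + 6 = 156 (decimal)
Convert 2^2 (power) → 4 (decimal)
Compute 156 ÷ 4 = 39
39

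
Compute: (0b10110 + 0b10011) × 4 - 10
Convert 0b10110 (binary) → 16 + 4 + 2 = 22 (decimal)
Convert 0b10011 (binary) → 16 + 2 + 1 = 19 (decimal)
Expression in decimal: (22 + 19) × 4 - 10
Parentheses first: 22 + 19 = 41
Multiply: 41 × 4 = 164
Subtract: 164 - 10 = 154
154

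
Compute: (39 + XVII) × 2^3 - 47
Convert XVII (Roman numeral) → 10 + 5 + 1 + 1 = 17 (decimal)
Convert 2^3 (power) → 8 (decimal)
Expression in decimal: (39 + 17) × 8 - 47
Parentheses first: 39 + 17 = 56
Multiply: 56 × 8 = 448
Subtract: 448 - 47 = 401
401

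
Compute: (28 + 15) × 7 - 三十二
Convert 三十二 (Chinese numeral) → 3×10 + 2 = 32 (decimal)
Expression in decimal: (28 + 15) × 7 - 32
Parentheses first: 28 + 15 = 43
Multiply: 43 × 7 = 301
Subtract: 301 - 32 = 269
269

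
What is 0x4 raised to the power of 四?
Convert 0x4 (hexadecimal) → 4 (decimal)
Convert 四 (Chinese numeral) → 4 (decimal)
Compute 4 ^ 4 = 256
256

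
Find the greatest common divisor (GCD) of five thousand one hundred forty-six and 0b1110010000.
Convert five thousand one hundred forty-six (English words) → 5×1000 + 1×100 + 46 = 5146 (decimal)
Convert 0b1110010000 (binary) → 512 + 256 + 128 + 16 = 912 (decimal)
Compute gcd(5146, 912) = 2
2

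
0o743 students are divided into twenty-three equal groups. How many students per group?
Convert 0o743 (octal) → 7×64 + 4×8 + 3 = 483 (decimal)
Convert twenty-three (English words) → 23 (decimal)
Compute 483 ÷ 23 = 21
21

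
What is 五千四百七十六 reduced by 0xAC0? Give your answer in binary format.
Convert 五千四百七十六 (Chinese numeral) → 5×1000 + 4×100 + 7×10 + 6 = 5476 (decimal)
Convert 0xAC0 (hexadecimal) → 10×256 + 12×16 = 2752 (decimal)
Compute 5476 - 2752 = 2724
Convert 2724 (decimal) → 2724 = 2048 + 512 + 128 + 32 + 4 → 0b101010100100 (binary)
0b101010100100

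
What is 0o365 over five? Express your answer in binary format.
Convert 0o365 (octal) → 3×64 + 6×8 + 5 = 245 (decimal)
Convert five (English words) → 5 (decimal)
Compute 245 ÷ 5 = 49
Convert 49 (decimal) → 49 = 32 + 16 + 1 → 0b110001 (binary)
0b110001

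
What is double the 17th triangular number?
The 17th triangular number = 17×18/2 = 153
Compute 153 × 2 = 306
306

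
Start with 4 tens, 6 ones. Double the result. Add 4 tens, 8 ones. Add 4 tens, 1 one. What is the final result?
Convert 4 tens, 6 ones (place-value notation) → 4×10 + 6 = 46 (decimal)
Start: 46
46 × 2 = 92
Convert 4 tens, 8 ones (place-value notation) → 4×10 + 8 = 48 (decimal)
92 + 48 = 140
Convert 4 tens, 1 one (place-value notation) → 4×10 + 1 = 41 (decimal)
140 + 41 = 181
181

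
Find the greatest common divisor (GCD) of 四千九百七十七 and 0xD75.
Convert 四千九百七十七 (Chinese numeral) → 4×1000 + 9×100 + 7×10 + 7 = 4977 (decimal)
Convert 0xD75 (hexadecimal) → 13×256 + 7×16 + 5 = 3445 (decimal)
Compute gcd(4977, 3445) = 1
1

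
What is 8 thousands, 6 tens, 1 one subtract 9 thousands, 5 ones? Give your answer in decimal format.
Convert 8 thousands, 6 tens, 1 one (place-value notation) → 8×1000 + 6×10 + 1 = 8061 (decimal)
Convert 9 thousands, 5 ones (place-value notation) → 9×1000 + 5 = 9005 (decimal)
Compute 8061 - 9005 = -944
-944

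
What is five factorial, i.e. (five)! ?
Convert five (English words) → 5 (decimal)
Compute 5! = 120
120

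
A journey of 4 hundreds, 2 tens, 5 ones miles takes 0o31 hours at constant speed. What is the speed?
Convert 4 hundreds, 2 tens, 5 ones (place-value notation) → 4×100 + 2×10 + 5 = 425 (decimal)
Convert 0o31 (octal) → 3×8 + 1 = 25 (decimal)
Compute 425 ÷ 25 = 17
17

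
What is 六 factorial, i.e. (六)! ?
Convert 六 (Chinese numeral) → 6 (decimal)
Compute 6! = 720
720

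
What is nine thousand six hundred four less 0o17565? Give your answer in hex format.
Convert nine thousand six hundred four (English words) → 9×1000 + 6×100 + 4 = 9604 (decimal)
Convert 0o17565 (octal) → 1×4096 + 7×512 + 5×64 + 6×8 + 5 = 8053 (decimal)
Compute 9604 - 8053 = 1551
Convert 1551 (decimal) → 1551 = 6×256 + 15 → 0x60F (hexadecimal)
0x60F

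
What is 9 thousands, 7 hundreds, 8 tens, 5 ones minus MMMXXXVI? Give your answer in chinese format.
Convert 9 thousands, 7 hundreds, 8 tens, 5 ones (place-value notation) → 9×1000 + 7×100 + 8×10 + 5 = 9785 (decimal)
Convert MMMXXXVI (Roman numeral) → 1000 + 1000 + 1000 + 10 + 10 + 10 + 5 + 1 = 3036 (decimal)
Compute 9785 - 3036 = 6749
Convert 6749 (decimal) → 6749 = 6×1000 + 7×100 + 4×10 + 9 → 六千七百四十九 (Chinese numeral)
六千七百四十九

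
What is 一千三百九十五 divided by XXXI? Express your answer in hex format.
Convert 一千三百九十五 (Chinese numeral) → 1×1000 + 3×100 + 9×10 + 5 = 1395 (decimal)
Convert XXXI (Roman numeral) → 10 + 10 + 10 + 1 = 31 (decimal)
Compute 1395 ÷ 31 = 45
Convert 45 (decimal) → 45 = 2×16 + 13 → 0x2D (hexadecimal)
0x2D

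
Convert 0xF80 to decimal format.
Convert 0xF80 (hexadecimal) → 15×256 + 8×16 = 3968 (decimal)
3968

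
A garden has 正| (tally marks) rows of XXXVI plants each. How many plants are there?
Convert XXXVI (Roman numeral) → 10 + 10 + 10 + 5 + 1 = 36 (decimal)
Convert 正| (tally marks) → 5 + 1 = 6 (decimal)
Compute 36 × 6 = 216
216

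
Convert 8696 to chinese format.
Convert 8696 (decimal) → 8696 = 8×1000 + 6×100 + 9×10 + 6 → 八千六百九十六 (Chinese numeral)
八千六百九十六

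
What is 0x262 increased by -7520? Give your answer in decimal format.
Convert 0x262 (hexadecimal) → 2×256 + 6×16 + 2 = 610 (decimal)
Compute 610 + -7520 = -6910
-6910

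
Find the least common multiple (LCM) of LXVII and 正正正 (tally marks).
Convert LXVII (Roman numeral) → 50 + 10 + 5 + 1 + 1 = 67 (decimal)
Convert 正正正 (tally marks) → 5 + 5 + 5 = 15 (decimal)
Compute lcm(67, 15) = 1005
1005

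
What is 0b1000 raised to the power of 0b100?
Convert 0b1000 (binary) → 8 (decimal)
Convert 0b100 (binary) → 4 (decimal)
Compute 8 ^ 4 = 4096
4096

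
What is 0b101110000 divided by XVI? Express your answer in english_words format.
Convert 0b101110000 (binary) → 256 + 64 + 32 + 16 = 368 (decimal)
Convert XVI (Roman numeral) → 10 + 5 + 1 = 16 (decimal)
Compute 368 ÷ 16 = 23
Convert 23 (decimal) → twenty-three (English words)
twenty-three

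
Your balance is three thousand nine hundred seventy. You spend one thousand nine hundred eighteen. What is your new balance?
Convert three thousand nine hundred seventy (English words) → 3×1000 + 9×100 + 70 = 3970 (decimal)
Convert one thousand nine hundred eighteen (English words) → 1×1000 + 9×100 + 18 = 1918 (decimal)
Compute 3970 - 1918 = 2052
2052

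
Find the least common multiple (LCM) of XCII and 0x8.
Convert XCII (Roman numeral) → 90 + 1 + 1 = 92 (decimal)
Convert 0x8 (hexadecimal) → 8 (decimal)
Compute lcm(92, 8) = 184
184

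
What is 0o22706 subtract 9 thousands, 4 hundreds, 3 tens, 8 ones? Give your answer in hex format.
Convert 0o22706 (octal) → 2×4096 + 2×512 + 7×64 + 6 = 9670 (decimal)
Convert 9 thousands, 4 hundreds, 3 tens, 8 ones (place-value notation) → 9×1000 + 4×100 + 3×10 + 8 = 9438 (decimal)
Compute 9670 - 9438 = 232
Convert 232 (decimal) → 232 = 14×16 + 8 → 0xE8 (hexadecimal)
0xE8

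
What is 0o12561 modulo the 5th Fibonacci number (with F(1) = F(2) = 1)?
Convert 0o12561 (octal) → 1×4096 + 2×512 + 5×64 + 6×8 + 1 = 5489 (decimal)
Convert the 5th Fibonacci number (with F(1) = F(2) = 1) (Fibonacci index) → 1, 1, 2, 3, 5 → 5 (decimal)
Compute 5489 mod 5 = 4
4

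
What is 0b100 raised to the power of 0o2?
Convert 0b100 (binary) → 4 (decimal)
Convert 0o2 (octal) → 2 (decimal)
Compute 4 ^ 2 = 16
16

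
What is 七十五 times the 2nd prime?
Convert 七十五 (Chinese numeral) → 7×10 + 5 = 75 (decimal)
Convert the 2nd prime (prime index) → 3 (decimal)
Compute 75 × 3 = 225
225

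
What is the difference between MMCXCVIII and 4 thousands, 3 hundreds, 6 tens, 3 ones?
Convert MMCXCVIII (Roman numeral) → 1000 + 1000 + 100 + 90 + 5 + 1 + 1 + 1 = 2198 (decimal)
Convert 4 thousands, 3 hundreds, 6 tens, 3 ones (place-value notation) → 4×1000 + 3×100 + 6×10 + 3 = 4363 (decimal)
Difference: |2198 - 4363| = 2165
2165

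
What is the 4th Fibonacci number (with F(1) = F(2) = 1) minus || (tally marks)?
The 4th Fibonacci number (with F(1) = F(2) = 1): 1, 1, 2, 3 → 3
Convert || (tally marks) → 2 (decimal)
Compute 3 - 2 = 1
1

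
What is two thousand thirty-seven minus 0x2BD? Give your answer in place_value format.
Convert two thousand thirty-seven (English words) → 2×1000 + 37 = 2037 (decimal)
Convert 0x2BD (hexadecimal) → 2×256 + 11×16 + 13 = 701 (decimal)
Compute 2037 - 701 = 1336
Convert 1336 (decimal) → 1336 = 1×1000 + 3×100 + 3×10 + 6 → 1 thousand, 3 hundreds, 3 tens, 6 ones (place-value notation)
1 thousand, 3 hundreds, 3 tens, 6 ones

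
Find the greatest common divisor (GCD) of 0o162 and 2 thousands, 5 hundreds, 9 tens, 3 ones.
Convert 0o162 (octal) → 1×64 + 6×8 + 2 = 114 (decimal)
Convert 2 thousands, 5 hundreds, 9 tens, 3 ones (place-value notation) → 2×1000 + 5×100 + 9×10 + 3 = 2593 (decimal)
Compute gcd(114, 2593) = 1
1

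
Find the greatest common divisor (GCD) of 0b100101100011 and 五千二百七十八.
Convert 0b100101100011 (binary) → 2048 + 256 + 64 + 32 + 2 + 1 = 2403 (decimal)
Convert 五千二百七十八 (Chinese numeral) → 5×1000 + 2×100 + 7×10 + 8 = 5278 (decimal)
Compute gcd(2403, 5278) = 1
1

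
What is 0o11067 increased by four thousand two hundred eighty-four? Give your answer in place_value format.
Convert 0o11067 (octal) → 1×4096 + 1×512 + 6×8 + 7 = 4663 (decimal)
Convert four thousand two hundred eighty-four (English words) → 4×1000 + 2×100 + 84 = 4284 (decimal)
Compute 4663 + 4284 = 8947
Convert 8947 (decimal) → 8947 = 8×1000 + 9×100 + 4×10 + 7 → 8 thousands, 9 hundreds, 4 tens, 7 ones (place-value notation)
8 thousands, 9 hundreds, 4 tens, 7 ones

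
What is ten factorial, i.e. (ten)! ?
Convert ten (English words) → 10 (decimal)
Compute 10! = 3628800
3628800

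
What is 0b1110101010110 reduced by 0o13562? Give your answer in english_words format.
Convert 0b1110101010110 (binary) → 4096 + 2048 + 1024 + 256 + 64 + 16 + 4 + 2 = 7510 (decimal)
Convert 0o13562 (octal) → 1×4096 + 3×512 + 5×64 + 6×8 + 2 = 6002 (decimal)
Compute 7510 - 6002 = 1508
Convert 1508 (decimal) → 1508 = 1×1000 + 5×100 + 8 → one thousand five hundred eight (English words)
one thousand five hundred eight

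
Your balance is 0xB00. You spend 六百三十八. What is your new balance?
Convert 0xB00 (hexadecimal) → 11×256 = 2816 (decimal)
Convert 六百三十八 (Chinese numeral) → 6×100 + 3×10 + 8 = 638 (decimal)
Compute 2816 - 638 = 2178
2178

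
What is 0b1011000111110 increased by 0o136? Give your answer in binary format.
Convert 0b1011000111110 (binary) → 4096 + 1024 + 512 + 32 + 16 + 8 + 4 + 2 = 5694 (decimal)
Convert 0o136 (octal) → 1×64 + 3×8 + 6 = 94 (decimal)
Compute 5694 + 94 = 5788
Convert 5788 (decimal) → 5788 = 4096 + 1024 + 512 + 128 + 16 + 8 + 4 → 0b1011010011100 (binary)
0b1011010011100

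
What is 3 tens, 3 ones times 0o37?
Convert 3 tens, 3 ones (place-value notation) → 3×10 + 3 = 33 (decimal)
Convert 0o37 (octal) → 3×8 + 7 = 31 (decimal)
Compute 33 × 31 = 1023
1023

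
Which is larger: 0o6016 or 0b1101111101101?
Convert 0o6016 (octal) → 6×512 + 1×8 + 6 = 3086 (decimal)
Convert 0b1101111101101 (binary) → 4096 + 2048 + 512 + 256 + 128 + 64 + 32 + 8 + 4 + 1 = 7149 (decimal)
Compare 3086 vs 7149: larger = 7149
7149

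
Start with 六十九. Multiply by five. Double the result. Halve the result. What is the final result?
Convert 六十九 (Chinese numeral) → 6×10 + 9 = 69 (decimal)
Start: 69
Convert five (English words) → 5 (decimal)
69 × 5 = 345
345 × 2 = 690
690 ÷ 2 = 345
345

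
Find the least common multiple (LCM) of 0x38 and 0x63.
Convert 0x38 (hexadecimal) → 3×16 + 8 = 56 (decimal)
Convert 0x63 (hexadecimal) → 6×16 + 3 = 99 (decimal)
Compute lcm(56, 99) = 5544
5544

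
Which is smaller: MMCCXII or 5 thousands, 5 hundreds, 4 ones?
Convert MMCCXII (Roman numeral) → 1000 + 1000 + 100 + 100 + 10 + 1 + 1 = 2212 (decimal)
Convert 5 thousands, 5 hundreds, 4 ones (place-value notation) → 5×1000 + 5×100 + 4 = 5504 (decimal)
Compare 2212 vs 5504: smaller = 2212
2212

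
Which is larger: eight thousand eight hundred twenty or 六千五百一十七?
Convert eight thousand eight hundred twenty (English words) → 8×1000 + 8×100 + 20 = 8820 (decimal)
Convert 六千五百一十七 (Chinese numeral) → 6×1000 + 5×100 + 1×10 + 7 = 6517 (decimal)
Compare 8820 vs 6517: larger = 8820
8820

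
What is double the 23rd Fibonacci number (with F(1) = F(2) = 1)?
The 23rd Fibonacci number (with F(1) = F(2) = 1) = 28657
Compute 28657 × 2 = 57314
57314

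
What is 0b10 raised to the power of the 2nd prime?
Convert 0b10 (binary) → 2 (decimal)
Convert the 2nd prime (prime index) → 3 (decimal)
Compute 2 ^ 3 = 8
8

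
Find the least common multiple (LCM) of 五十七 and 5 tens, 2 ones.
Convert 五十七 (Chinese numeral) → 5×10 + 7 = 57 (decimal)
Convert 5 tens, 2 ones (place-value notation) → 5×10 + 2 = 52 (decimal)
Compute lcm(57, 52) = 2964
2964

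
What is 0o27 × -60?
Convert 0o27 (octal) → 2×8 + 7 = 23 (decimal)
Compute 23 × -60 = -1380
-1380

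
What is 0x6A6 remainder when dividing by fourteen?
Convert 0x6A6 (hexadecimal) → 6×256 + 10×16 + 6 = 1702 (decimal)
Convert fourteen (English words) → 14 (decimal)
Compute 1702 mod 14 = 8
8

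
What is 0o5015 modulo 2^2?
Convert 0o5015 (octal) → 5×512 + 1×8 + 5 = 2573 (decimal)
Convert 2^2 (power) → 4 (decimal)
Compute 2573 mod 4 = 1
1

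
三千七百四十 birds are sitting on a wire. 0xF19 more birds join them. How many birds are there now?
Convert 三千七百四十 (Chinese numeral) → 3×1000 + 7×100 + 4×10 = 3740 (decimal)
Convert 0xF19 (hexadecimal) → 15×256 + 1×16 + 9 = 3865 (decimal)
Compute 3740 + 3865 = 7605
7605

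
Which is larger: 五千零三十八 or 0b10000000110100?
Convert 五千零三十八 (Chinese numeral) → 5×1000 + 3×10 + 8 = 5038 (decimal)
Convert 0b10000000110100 (binary) → 8192 + 32 + 16 + 4 = 8244 (decimal)
Compare 5038 vs 8244: larger = 8244
8244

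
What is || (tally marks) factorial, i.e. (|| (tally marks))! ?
Convert || (tally marks) → 2 (decimal)
Compute 2! = 2
2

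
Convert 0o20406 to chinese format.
Convert 0o20406 (octal) → 2×4096 + 4×64 + 6 = 8454 (decimal)
Convert 8454 (decimal) → 8454 = 8×1000 + 4×100 + 5×10 + 4 → 八千四百五十四 (Chinese numeral)
八千四百五十四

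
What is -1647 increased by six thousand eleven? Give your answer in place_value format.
Convert six thousand eleven (English words) → 6×1000 + 11 = 6011 (decimal)
Compute -1647 + 6011 = 4364
Convert 4364 (decimal) → 4364 = 4×1000 + 3×100 + 6×10 + 4 → 4 thousands, 3 hundreds, 6 tens, 4 ones (place-value notation)
4 thousands, 3 hundreds, 6 tens, 4 ones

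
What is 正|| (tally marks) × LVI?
Convert 正|| (tally marks) → 5 + 2 = 7 (decimal)
Convert LVI (Roman numeral) → 50 + 5 + 1 = 56 (decimal)
Compute 7 × 56 = 392
392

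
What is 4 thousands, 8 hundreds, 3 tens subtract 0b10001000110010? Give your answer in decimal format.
Convert 4 thousands, 8 hundreds, 3 tens (place-value notation) → 4×1000 + 8×100 + 3×10 = 4830 (decimal)
Convert 0b10001000110010 (binary) → 8192 + 512 + 32 + 16 + 2 = 8754 (decimal)
Compute 4830 - 8754 = -3924
-3924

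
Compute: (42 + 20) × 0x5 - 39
Convert 0x5 (hexadecimal) → 5 (decimal)
Expression in decimal: (42 + 20) × 5 - 39
Parentheses first: 42 + 20 = 62
Multiply: 62 × 5 = 310
Subtract: 310 - 39 = 271
271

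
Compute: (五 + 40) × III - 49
Convert 五 (Chinese numeral) → 5 (decimal)
Convert III (Roman numeral) → 1 + 1 + 1 = 3 (decimal)
Expression in decimal: (5 + 40) × 3 - 49
Parentheses first: 5 + 40 = 45
Multiply: 45 × 3 = 135
Subtract: 135 - 49 = 86
86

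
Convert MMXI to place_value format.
Convert MMXI (Roman numeral) → 1000 + 1000 + 10 + 1 = 2011 (decimal)
Convert 2011 (decimal) → 2011 = 2×1000 + 1×10 + 1 → 2 thousands, 1 ten, 1 one (place-value notation)
2 thousands, 1 ten, 1 one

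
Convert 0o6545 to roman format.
Convert 0o6545 (octal) → 6×512 + 5×64 + 4×8 + 5 = 3429 (decimal)
Convert 3429 (decimal) → 3429 = 1000 + 1000 + 1000 + 400 + 10 + 10 + 9 → MMMCDXXIX (Roman numeral)
MMMCDXXIX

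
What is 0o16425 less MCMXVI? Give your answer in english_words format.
Convert 0o16425 (octal) → 1×4096 + 6×512 + 4×64 + 2×8 + 5 = 7445 (decimal)
Convert MCMXVI (Roman numeral) → 1000 + 900 + 10 + 5 + 1 = 1916 (decimal)
Compute 7445 - 1916 = 5529
Convert 5529 (decimal) → 5529 = 5×1000 + 5×100 + 29 → five thousand five hundred twenty-nine (English words)
five thousand five hundred twenty-nine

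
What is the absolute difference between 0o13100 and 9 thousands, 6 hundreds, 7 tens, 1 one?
Convert 0o13100 (octal) → 1×4096 + 3×512 + 1×64 = 5696 (decimal)
Convert 9 thousands, 6 hundreds, 7 tens, 1 one (place-value notation) → 9×1000 + 6×100 + 7×10 + 1 = 9671 (decimal)
Compute |5696 - 9671| = 3975
3975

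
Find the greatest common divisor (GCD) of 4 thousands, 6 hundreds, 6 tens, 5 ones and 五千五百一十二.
Convert 4 thousands, 6 hundreds, 6 tens, 5 ones (place-value notation) → 4×1000 + 6×100 + 6×10 + 5 = 4665 (decimal)
Convert 五千五百一十二 (Chinese numeral) → 5×1000 + 5×100 + 1×10 + 2 = 5512 (decimal)
Compute gcd(4665, 5512) = 1
1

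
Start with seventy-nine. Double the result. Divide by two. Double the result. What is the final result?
Convert seventy-nine (English words) → 79 (decimal)
Start: 79
79 × 2 = 158
Convert two (English words) → 2 (decimal)
158 ÷ 2 = 79
79 × 2 = 158
158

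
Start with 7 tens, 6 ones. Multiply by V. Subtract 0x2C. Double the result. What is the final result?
Convert 7 tens, 6 ones (place-value notation) → 7×10 + 6 = 76 (decimal)
Start: 76
Convert V (Roman numeral) → 5 (decimal)
76 × 5 = 380
Convert 0x2C (hexadecimal) → 2×16 + 12 = 44 (decimal)
380 - 44 = 336
336 × 2 = 672
672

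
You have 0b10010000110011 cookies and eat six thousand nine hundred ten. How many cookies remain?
Convert 0b10010000110011 (binary) → 8192 + 1024 + 32 + 16 + 2 + 1 = 9267 (decimal)
Convert six thousand nine hundred ten (English words) → 6×1000 + 9×100 + 10 = 6910 (decimal)
Compute 9267 - 6910 = 2357
2357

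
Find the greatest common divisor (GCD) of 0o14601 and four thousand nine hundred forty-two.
Convert 0o14601 (octal) → 1×4096 + 4×512 + 6×64 + 1 = 6529 (decimal)
Convert four thousand nine hundred forty-two (English words) → 4×1000 + 9×100 + 42 = 4942 (decimal)
Compute gcd(6529, 4942) = 1
1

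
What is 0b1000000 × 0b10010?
Convert 0b1000000 (binary) → 64 (decimal)
Convert 0b10010 (binary) → 16 + 2 = 18 (decimal)
Compute 64 × 18 = 1152
1152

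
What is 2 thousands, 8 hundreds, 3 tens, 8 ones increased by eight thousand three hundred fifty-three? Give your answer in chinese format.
Convert 2 thousands, 8 hundreds, 3 tens, 8 ones (place-value notation) → 2×1000 + 8×100 + 3×10 + 8 = 2838 (decimal)
Convert eight thousand three hundred fifty-three (English words) → 8×1000 + 3×100 + 53 = 8353 (decimal)
Compute 2838 + 8353 = 11191
Convert 11191 (decimal) → 11191 = 1×10000 + 1×1000 + 1×100 + 9×10 + 1 → 一万一千一百九十一 (Chinese numeral)
一万一千一百九十一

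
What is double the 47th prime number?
The 47th prime number = 211
Compute 211 × 2 = 422
422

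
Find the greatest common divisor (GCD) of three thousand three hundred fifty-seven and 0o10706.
Convert three thousand three hundred fifty-seven (English words) → 3×1000 + 3×100 + 57 = 3357 (decimal)
Convert 0o10706 (octal) → 1×4096 + 7×64 + 6 = 4550 (decimal)
Compute gcd(3357, 4550) = 1
1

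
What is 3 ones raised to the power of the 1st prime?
Convert 3 ones (place-value notation) → 3 (decimal)
Convert the 1st prime (prime index) → 2 (decimal)
Compute 3 ^ 2 = 9
9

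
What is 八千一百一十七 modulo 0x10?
Convert 八千一百一十七 (Chinese numeral) → 8×1000 + 1×100 + 1×10 + 7 = 8117 (decimal)
Convert 0x10 (hexadecimal) → 1×16 = 16 (decimal)
Compute 8117 mod 16 = 5
5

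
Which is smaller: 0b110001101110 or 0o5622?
Convert 0b110001101110 (binary) → 2048 + 1024 + 64 + 32 + 8 + 4 + 2 = 3182 (decimal)
Convert 0o5622 (octal) → 5×512 + 6×64 + 2×8 + 2 = 2962 (decimal)
Compare 3182 vs 2962: smaller = 2962
2962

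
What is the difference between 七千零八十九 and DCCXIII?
Convert 七千零八十九 (Chinese numeral) → 7×1000 + 8×10 + 9 = 7089 (decimal)
Convert DCCXIII (Roman numeral) → 500 + 100 + 100 + 10 + 1 + 1 + 1 = 713 (decimal)
Difference: |7089 - 713| = 6376
6376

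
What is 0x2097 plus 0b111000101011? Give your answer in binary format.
Convert 0x2097 (hexadecimal) → 2×4096 + 9×16 + 7 = 8343 (decimal)
Convert 0b111000101011 (binary) → 2048 + 1024 + 512 + 32 + 8 + 2 + 1 = 3627 (decimal)
Compute 8343 + 3627 = 11970
Convert 11970 (decimal) → 11970 = 8192 + 2048 + 1024 + 512 + 128 + 64 + 2 → 0b10111011000010 (binary)
0b10111011000010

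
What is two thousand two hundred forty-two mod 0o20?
Convert two thousand two hundred forty-two (English words) → 2×1000 + 2×100 + 42 = 2242 (decimal)
Convert 0o20 (octal) → 2×8 = 16 (decimal)
Compute 2242 mod 16 = 2
2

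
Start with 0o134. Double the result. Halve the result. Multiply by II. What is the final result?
Convert 0o134 (octal) → 1×64 + 3×8 + 4 = 92 (decimal)
Start: 92
92 × 2 = 184
184 ÷ 2 = 92
Convert II (Roman numeral) → 1 + 1 = 2 (decimal)
92 × 2 = 184
184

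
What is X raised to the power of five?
Convert X (Roman numeral) → 10 (decimal)
Convert five (English words) → 5 (decimal)
Compute 10 ^ 5 = 100000
100000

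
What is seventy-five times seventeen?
Convert seventy-five (English words) → 75 (decimal)
Convert seventeen (English words) → 17 (decimal)
Compute 75 × 17 = 1275
1275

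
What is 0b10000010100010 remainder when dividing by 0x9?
Convert 0b10000010100010 (binary) → 8192 + 128 + 32 + 2 = 8354 (decimal)
Convert 0x9 (hexadecimal) → 9 (decimal)
Compute 8354 mod 9 = 2
2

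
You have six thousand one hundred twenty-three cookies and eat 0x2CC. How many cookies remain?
Convert six thousand one hundred twenty-three (English words) → 6×1000 + 1×100 + 23 = 6123 (decimal)
Convert 0x2CC (hexadecimal) → 2×256 + 12×16 + 12 = 716 (decimal)
Compute 6123 - 716 = 5407
5407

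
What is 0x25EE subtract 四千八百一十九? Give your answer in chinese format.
Convert 0x25EE (hexadecimal) → 2×4096 + 5×256 + 14×16 + 14 = 9710 (decimal)
Convert 四千八百一十九 (Chinese numeral) → 4×1000 + 8×100 + 1×10 + 9 = 4819 (decimal)
Compute 9710 - 4819 = 4891
Convert 4891 (decimal) → 4891 = 4×1000 + 8×100 + 9×10 + 1 → 四千八百九十一 (Chinese numeral)
四千八百九十一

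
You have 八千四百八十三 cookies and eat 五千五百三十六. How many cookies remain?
Convert 八千四百八十三 (Chinese numeral) → 8×1000 + 4×100 + 8×10 + 3 = 8483 (decimal)
Convert 五千五百三十六 (Chinese numeral) → 5×1000 + 5×100 + 3×10 + 6 = 5536 (decimal)
Compute 8483 - 5536 = 2947
2947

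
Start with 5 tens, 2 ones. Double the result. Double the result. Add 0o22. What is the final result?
Convert 5 tens, 2 ones (place-value notation) → 5×10 + 2 = 52 (decimal)
Start: 52
52 × 2 = 104
104 × 2 = 208
Convert 0o22 (octal) → 2×8 + 2 = 18 (decimal)
208 + 18 = 226
226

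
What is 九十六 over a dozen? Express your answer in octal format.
Convert 九十六 (Chinese numeral) → 9×10 + 6 = 96 (decimal)
Convert a dozen (colloquial) → 12 (decimal)
Compute 96 ÷ 12 = 8
Convert 8 (decimal) → 8 = 1×8 → 0o10 (octal)
0o10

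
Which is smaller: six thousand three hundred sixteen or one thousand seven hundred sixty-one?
Convert six thousand three hundred sixteen (English words) → 6×1000 + 3×100 + 16 = 6316 (decimal)
Convert one thousand seven hundred sixty-one (English words) → 1×1000 + 7×100 + 61 = 1761 (decimal)
Compare 6316 vs 1761: smaller = 1761
1761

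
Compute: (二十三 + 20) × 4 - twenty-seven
Convert 二十三 (Chinese numeral) → 2×10 + 3 = 23 (decimal)
Convert twenty-seven (English words) → 27 (decimal)
Expression in decimal: (23 + 20) × 4 - 27
Parentheses first: 23 + 20 = 43
Multiply: 43 × 4 = 172
Subtract: 172 - 27 = 145
145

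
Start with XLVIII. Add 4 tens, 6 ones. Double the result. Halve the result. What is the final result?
Convert XLVIII (Roman numeral) → 40 + 5 + 1 + 1 + 1 = 48 (decimal)
Start: 48
Convert 4 tens, 6 ones (place-value notation) → 4×10 + 6 = 46 (decimal)
48 + 46 = 94
94 × 2 = 188
188 ÷ 2 = 94
94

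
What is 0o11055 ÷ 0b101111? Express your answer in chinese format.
Convert 0o11055 (octal) → 1×4096 + 1×512 + 5×8 + 5 = 4653 (decimal)
Convert 0b101111 (binary) → 32 + 8 + 4 + 2 + 1 = 47 (decimal)
Compute 4653 ÷ 47 = 99
Convert 99 (decimal) → 99 = 9×10 + 9 → 九十九 (Chinese numeral)
九十九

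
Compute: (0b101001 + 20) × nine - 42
Convert 0b101001 (binary) → 32 + 8 + 1 = 41 (decimal)
Convert nine (English words) → 9 (decimal)
Expression in decimal: (41 + 20) × 9 - 42
Parentheses first: 41 + 20 = 61
Multiply: 61 × 9 = 549
Subtract: 549 - 42 = 507
507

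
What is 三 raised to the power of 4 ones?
Convert 三 (Chinese numeral) → 3 (decimal)
Convert 4 ones (place-value notation) → 4 (decimal)
Compute 3 ^ 4 = 81
81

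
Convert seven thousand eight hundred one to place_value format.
Convert seven thousand eight hundred one (English words) → 7×1000 + 8×100 + 1 = 7801 (decimal)
Convert 7801 (decimal) → 7801 = 7×1000 + 8×100 + 1 → 7 thousands, 8 hundreds, 1 one (place-value notation)
7 thousands, 8 hundreds, 1 one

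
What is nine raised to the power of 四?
Convert nine (English words) → 9 (decimal)
Convert 四 (Chinese numeral) → 4 (decimal)
Compute 9 ^ 4 = 6561
6561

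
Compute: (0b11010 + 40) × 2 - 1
Convert 0b11010 (binary) → 16 + 8 + 2 = 26 (decimal)
Expression in decimal: (26 + 40) × 2 - 1
Parentheses first: 26 + 40 = 66
Multiply: 66 × 2 = 132
Subtract: 132 - 1 = 131
131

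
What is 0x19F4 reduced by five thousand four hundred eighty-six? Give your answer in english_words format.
Convert 0x19F4 (hexadecimal) → 1×4096 + 9×256 + 15×16 + 4 = 6644 (decimal)
Convert five thousand four hundred eighty-six (English words) → 5×1000 + 4×100 + 86 = 5486 (decimal)
Compute 6644 - 5486 = 1158
Convert 1158 (decimal) → 1158 = 1×1000 + 1×100 + 58 → one thousand one hundred fifty-eight (English words)
one thousand one hundred fifty-eight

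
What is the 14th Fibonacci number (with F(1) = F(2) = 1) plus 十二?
The 14th Fibonacci number (with F(1) = F(2) = 1): 1, 1, 2, 3, 5, 8, 13, 21, 34, 55, 89, 144, 233, 377 → 377
Convert 十二 (Chinese numeral) → 1×10 + 2 = 12 (decimal)
Compute 377 + 12 = 389
389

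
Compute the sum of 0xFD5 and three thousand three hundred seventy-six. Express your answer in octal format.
Convert 0xFD5 (hexadecimal) → 15×256 + 13×16 + 5 = 4053 (decimal)
Convert three thousand three hundred seventy-six (English words) → 3×1000 + 3×100 + 76 = 3376 (decimal)
Compute 4053 + 3376 = 7429
Convert 7429 (decimal) → 7429 = 1×4096 + 6×512 + 4×64 + 5 → 0o16405 (octal)
0o16405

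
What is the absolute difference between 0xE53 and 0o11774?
Convert 0xE53 (hexadecimal) → 14×256 + 5×16 + 3 = 3667 (decimal)
Convert 0o11774 (octal) → 1×4096 + 1×512 + 7×64 + 7×8 + 4 = 5116 (decimal)
Compute |3667 - 5116| = 1449
1449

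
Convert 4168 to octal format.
Convert 4168 (decimal) → 4168 = 1×4096 + 1×64 + 1×8 → 0o10110 (octal)
0o10110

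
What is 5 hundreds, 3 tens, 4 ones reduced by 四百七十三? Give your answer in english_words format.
Convert 5 hundreds, 3 tens, 4 ones (place-value notation) → 5×100 + 3×10 + 4 = 534 (decimal)
Convert 四百七十三 (Chinese numeral) → 4×100 + 7×10 + 3 = 473 (decimal)
Compute 534 - 473 = 61
Convert 61 (decimal) → sixty-one (English words)
sixty-one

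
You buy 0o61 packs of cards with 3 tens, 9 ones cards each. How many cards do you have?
Convert 3 tens, 9 ones (place-value notation) → 3×10 + 9 = 39 (decimal)
Convert 0o61 (octal) → 6×8 + 1 = 49 (decimal)
Compute 39 × 49 = 1911
1911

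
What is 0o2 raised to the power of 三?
Convert 0o2 (octal) → 2 (decimal)
Convert 三 (Chinese numeral) → 3 (decimal)
Compute 2 ^ 3 = 8
8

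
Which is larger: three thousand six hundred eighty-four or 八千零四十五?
Convert three thousand six hundred eighty-four (English words) → 3×1000 + 6×100 + 84 = 3684 (decimal)
Convert 八千零四十五 (Chinese numeral) → 8×1000 + 4×10 + 5 = 8045 (decimal)
Compare 3684 vs 8045: larger = 8045
8045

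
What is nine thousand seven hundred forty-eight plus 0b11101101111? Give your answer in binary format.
Convert nine thousand seven hundred forty-eight (English words) → 9×1000 + 7×100 + 48 = 9748 (decimal)
Convert 0b11101101111 (binary) → 1024 + 512 + 256 + 64 + 32 + 8 + 4 + 2 + 1 = 1903 (decimal)
Compute 9748 + 1903 = 11651
Convert 11651 (decimal) → 11651 = 8192 + 2048 + 1024 + 256 + 128 + 2 + 1 → 0b10110110000011 (binary)
0b10110110000011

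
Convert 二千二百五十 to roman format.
Convert 二千二百五十 (Chinese numeral) → 2×1000 + 2×100 + 5×10 = 2250 (decimal)
Convert 2250 (decimal) → 2250 = 1000 + 1000 + 100 + 100 + 50 → MMCCL (Roman numeral)
MMCCL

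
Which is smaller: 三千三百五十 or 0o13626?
Convert 三千三百五十 (Chinese numeral) → 3×1000 + 3×100 + 5×10 = 3350 (decimal)
Convert 0o13626 (octal) → 1×4096 + 3×512 + 6×64 + 2×8 + 6 = 6038 (decimal)
Compare 3350 vs 6038: smaller = 3350
3350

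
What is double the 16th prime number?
The 16th prime number = 53
Compute 53 × 2 = 106
106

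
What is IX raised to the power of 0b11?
Convert IX (Roman numeral) → 9 (decimal)
Convert 0b11 (binary) → 2 + 1 = 3 (decimal)
Compute 9 ^ 3 = 729
729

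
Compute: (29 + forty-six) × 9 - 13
Convert forty-six (English words) → 46 (decimal)
Expression in decimal: (29 + 46) × 9 - 13
Parentheses first: 29 + 46 = 75
Multiply: 75 × 9 = 675
Subtract: 675 - 13 = 662
662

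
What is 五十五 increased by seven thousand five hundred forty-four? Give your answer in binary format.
Convert 五十五 (Chinese numeral) → 5×10 + 5 = 55 (decimal)
Convert seven thousand five hundred forty-four (English words) → 7×1000 + 5×100 + 44 = 7544 (decimal)
Compute 55 + 7544 = 7599
Convert 7599 (decimal) → 7599 = 4096 + 2048 + 1024 + 256 + 128 + 32 + 8 + 4 + 2 + 1 → 0b1110110101111 (binary)
0b1110110101111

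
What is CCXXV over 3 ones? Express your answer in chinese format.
Convert CCXXV (Roman numeral) → 100 + 100 + 10 + 10 + 5 = 225 (decimal)
Convert 3 ones (place-value notation) → 3 (decimal)
Compute 225 ÷ 3 = 75
Convert 75 (decimal) → 75 = 7×10 + 5 → 七十五 (Chinese numeral)
七十五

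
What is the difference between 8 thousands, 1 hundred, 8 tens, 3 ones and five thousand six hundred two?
Convert 8 thousands, 1 hundred, 8 tens, 3 ones (place-value notation) → 8×1000 + 1×100 + 8×10 + 3 = 8183 (decimal)
Convert five thousand six hundred two (English words) → 5×1000 + 6×100 + 2 = 5602 (decimal)
Difference: |8183 - 5602| = 2581
2581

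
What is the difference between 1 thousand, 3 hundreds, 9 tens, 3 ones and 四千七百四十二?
Convert 1 thousand, 3 hundreds, 9 tens, 3 ones (place-value notation) → 1×1000 + 3×100 + 9×10 + 3 = 1393 (decimal)
Convert 四千七百四十二 (Chinese numeral) → 4×1000 + 7×100 + 4×10 + 2 = 4742 (decimal)
Difference: |1393 - 4742| = 3349
3349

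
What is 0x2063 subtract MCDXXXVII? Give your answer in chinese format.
Convert 0x2063 (hexadecimal) → 2×4096 + 6×16 + 3 = 8291 (decimal)
Convert MCDXXXVII (Roman numeral) → 1000 + 400 + 10 + 10 + 10 + 5 + 1 + 1 = 1437 (decimal)
Compute 8291 - 1437 = 6854
Convert 6854 (decimal) → 6854 = 6×1000 + 8×100 + 5×10 + 4 → 六千八百五十四 (Chinese numeral)
六千八百五十四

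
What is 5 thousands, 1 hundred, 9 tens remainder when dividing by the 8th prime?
Convert 5 thousands, 1 hundred, 9 tens (place-value notation) → 5×1000 + 1×100 + 9×10 = 5190 (decimal)
Convert the 8th prime (prime index) → 19 (decimal)
Compute 5190 mod 19 = 3
3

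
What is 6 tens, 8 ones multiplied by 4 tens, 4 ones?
Convert 6 tens, 8 ones (place-value notation) → 6×10 + 8 = 68 (decimal)
Convert 4 tens, 4 ones (place-value notation) → 4×10 + 4 = 44 (decimal)
Compute 68 × 44 = 2992
2992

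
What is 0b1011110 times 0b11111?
Convert 0b1011110 (binary) → 64 + 16 + 8 + 4 + 2 = 94 (decimal)
Convert 0b11111 (binary) → 16 + 8 + 4 + 2 + 1 = 31 (decimal)
Compute 94 × 31 = 2914
2914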